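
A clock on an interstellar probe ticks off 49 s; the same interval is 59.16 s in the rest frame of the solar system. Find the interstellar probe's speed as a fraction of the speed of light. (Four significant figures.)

γ = Δt/Δτ = 59.16/49 = 1.2073.
β = √(1 − 1/γ²) = √(1 − 0.686072) = √0.313928 = 0.5603.

0.5603c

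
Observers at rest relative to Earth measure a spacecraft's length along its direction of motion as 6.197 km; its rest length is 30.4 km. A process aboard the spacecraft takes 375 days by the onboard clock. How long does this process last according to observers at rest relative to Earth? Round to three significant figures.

γ = L₀/L = 30.4/6.197 = 4.9056.
The same γ dilates the second interval: 4.9056 × 375 days = 1840 days.

1840 days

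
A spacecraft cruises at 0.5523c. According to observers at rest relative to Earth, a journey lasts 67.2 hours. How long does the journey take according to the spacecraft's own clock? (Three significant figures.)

56.0 hours

Lorentz factor: γ = (1 − 0.30503529)^(−1/2) = 1.1996.
The moving clock records proper time: Δτ = Δt/γ = 67.2/1.1996 = 56.0 hours.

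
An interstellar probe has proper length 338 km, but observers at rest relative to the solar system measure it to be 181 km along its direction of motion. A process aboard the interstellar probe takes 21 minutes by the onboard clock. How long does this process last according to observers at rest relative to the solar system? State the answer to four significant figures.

γ = L₀/L = 338/181 = 1.8674.
Δt = γΔτ = 1.8674 × 21 = 39.22 minutes.

39.22 minutes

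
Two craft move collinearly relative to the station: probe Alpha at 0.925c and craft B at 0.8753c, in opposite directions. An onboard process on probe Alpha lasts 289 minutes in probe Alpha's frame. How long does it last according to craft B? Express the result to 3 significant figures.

The velocity of probe Alpha relative to craft B is (0.925 + 0.8753)c / (1 + 0.925×0.8753) = 0.99483c; relative speed 0.99483c.
At |u| = 0.99483c, γ = (1 − 0.989687)^(−1/2) = 9.8471.
The clock on probe Alpha records proper time, so craft B measures Δt = γΔτ = 9.8471 × 289 = 2850 minutes.

2850 minutes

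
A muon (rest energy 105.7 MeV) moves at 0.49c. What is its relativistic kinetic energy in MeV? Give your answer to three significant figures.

γ = 1/√(1 − β²) = 1/√(1 − 0.2401) = 1/√0.7599 = 1/0.871722 = 1.14715.
Kinetic energy: K = (γ − 1)mc² = (1.14715 − 1) × 105.7 MeV = 0.14715 × 105.7 = 15.6 MeV.

15.6 MeV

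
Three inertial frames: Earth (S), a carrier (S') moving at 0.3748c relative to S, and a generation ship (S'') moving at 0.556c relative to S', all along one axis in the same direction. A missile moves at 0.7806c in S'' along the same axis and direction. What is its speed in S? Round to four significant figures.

0.9685c

Compose velocities in two stages. Stage 1 (into S'): u₁ = (0.7806+0.556)/(1+0.7806×0.556) = 0.93207.
Stage 2 (into S): u = (0.93207+0.3748)/(1+0.93207×0.3748) = 0.96853, so the speed is 0.9685c.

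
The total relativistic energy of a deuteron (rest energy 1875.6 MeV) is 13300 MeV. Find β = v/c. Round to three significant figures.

γ = E/(mc²) = 13300/1875.6 = 7.0911.
β = √(1 − 1/γ²) = √(1 − 0.0198872) = √0.9801128 = 0.990.

0.990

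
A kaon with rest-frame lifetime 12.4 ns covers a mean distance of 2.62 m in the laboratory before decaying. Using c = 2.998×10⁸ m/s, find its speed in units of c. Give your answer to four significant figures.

d = βγcτ ⇒ βγ = d/(cτ) = 2.620 m / (3.71752 m) = 0.70477.
β = (βγ)/√(1+(βγ)²) = 0.70477/√1.496701 = 0.5761.

0.5761c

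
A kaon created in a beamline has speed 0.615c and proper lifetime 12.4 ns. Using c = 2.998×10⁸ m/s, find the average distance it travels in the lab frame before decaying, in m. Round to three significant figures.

Lorentz factor: γ = (1 − 0.378225)^(−1/2) = 1.2682.
Lab-frame lifetime: Δt = γτ = 1.2682 × 12.4 ns = 15.726 ns.
Distance: d = vΔt = 0.615 × 2.998×10⁸ m/s × 1.5726×10^-8 s = 2.90 m.

2.90 m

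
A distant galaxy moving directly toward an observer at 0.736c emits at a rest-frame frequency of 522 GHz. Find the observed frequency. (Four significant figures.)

1339 GHz

Relativistic Doppler (source moving toward): f_obs = f_src · √((1+β)/(1−β)).
With β = 0.736: factor = √(1.736/0.264) = 2.5643.
f_obs = 522 × 2.5643 = 1339 GHz.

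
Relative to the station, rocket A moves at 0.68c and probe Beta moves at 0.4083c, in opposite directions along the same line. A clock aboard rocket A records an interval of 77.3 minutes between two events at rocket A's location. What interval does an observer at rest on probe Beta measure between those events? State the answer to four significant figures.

The velocity of rocket A relative to probe Beta is (0.68 + 0.4083)c / (1 + 0.68×0.4083) = 0.8518c; relative speed 0.8518c.
At |u| = 0.8518c, γ = (1 − 0.725563)^(−1/2) = 1.9089.
The clock on rocket A records proper time, so probe Beta measures Δt = γΔτ = 1.9089 × 77.3 = 147.6 minutes.

147.6 minutes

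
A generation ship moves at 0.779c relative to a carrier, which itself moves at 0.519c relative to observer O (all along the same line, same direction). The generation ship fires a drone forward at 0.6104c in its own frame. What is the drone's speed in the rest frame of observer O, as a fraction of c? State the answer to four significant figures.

0.9811c

Compose velocities in two stages. Stage 1 (into S'): u₁ = (0.6104+0.779)/(1+0.6104×0.779) = 0.94165.
Stage 2 (into S): u = (0.94165+0.519)/(1+0.94165×0.519) = 0.98115, so the speed is 0.9811c.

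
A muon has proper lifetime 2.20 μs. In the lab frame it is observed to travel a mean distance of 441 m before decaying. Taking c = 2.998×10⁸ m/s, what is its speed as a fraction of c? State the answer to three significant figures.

Let x = d/(cτ) = 441.0 m / (2.998×10⁸ m/s × 2.200×10^-6 s) = 0.66863. Since d = βγcτ, x = βγ = β/√(1−β²).
Solving: β² = x²/(1+x²) = 0.447066/1.447066 = 0.308947, so β = 0.556.

0.556c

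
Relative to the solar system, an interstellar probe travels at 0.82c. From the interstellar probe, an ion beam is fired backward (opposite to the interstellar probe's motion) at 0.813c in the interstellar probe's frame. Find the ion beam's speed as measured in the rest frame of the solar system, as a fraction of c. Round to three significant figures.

In units of c, u = (u' + v)/(1 + u'v) with u' = −0.813 and v = 0.82.
Numerator: −0.813 + 0.82 = 0.007. Denominator: 1 + (−0.813)(0.82) = 0.33334.
u = 0.007/0.33334 = 0.021, so the speed is 0.0210c.

0.0210c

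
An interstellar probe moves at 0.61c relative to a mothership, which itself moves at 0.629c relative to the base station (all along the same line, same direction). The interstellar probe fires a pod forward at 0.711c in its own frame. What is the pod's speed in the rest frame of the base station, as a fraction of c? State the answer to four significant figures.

0.9815c

Apply u = (u'+v)/(1+u'v) twice. Pod in the mothership frame: (0.711+0.61)/(1+0.711·0.61) = 1.321/1.43371 = 0.92139c.
That velocity, transformed to the rest frame of the base station: (0.92139+0.629)/(1+0.92139·0.629) = 1.55039/1.57955431 = 0.98154c.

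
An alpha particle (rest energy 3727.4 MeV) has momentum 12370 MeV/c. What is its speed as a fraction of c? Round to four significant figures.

0.9575c

βγ = pc/(mc²) = 12370/3727.4 = 3.3187.
Since γ² = 1 + (βγ)² = 12.0138, γ = √12.0138 = 3.46609, and β = (βγ)/γ = 3.3187/3.46609 = 0.9575.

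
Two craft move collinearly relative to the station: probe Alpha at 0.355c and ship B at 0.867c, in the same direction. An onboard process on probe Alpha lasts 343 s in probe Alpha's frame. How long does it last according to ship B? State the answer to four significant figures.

Speed of probe Alpha in ship B's frame: u = (v_A − v_B)/(1 − v_A v_B/c²) = (0.355 − 0.867)/(1 − 0.355×0.867) = −0.512/0.692215 = −0.73965; |u| = 0.73965c.
γ for this relative speed: γ = 1/√(1 − 0.547082) = 1.4859.
Probe Alpha's interval is proper; time dilation gives Δt_B = γΔτ = 1.4859 × 343 s = 509.7 s.

509.7 s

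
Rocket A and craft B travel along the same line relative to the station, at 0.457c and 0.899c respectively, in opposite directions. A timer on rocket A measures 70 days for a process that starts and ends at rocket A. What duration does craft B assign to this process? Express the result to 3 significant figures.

254 days

The velocity of rocket A relative to craft B is (0.457 + 0.899)c / (1 + 0.457×0.899) = 0.96113c; relative speed 0.96113c.
At |u| = 0.96113c, γ = (1 − 0.923771)^(−1/2) = 3.6219.
Rocket A's interval is proper; time dilation gives Δt_B = γΔτ = 3.6219 × 70 days = 254 days.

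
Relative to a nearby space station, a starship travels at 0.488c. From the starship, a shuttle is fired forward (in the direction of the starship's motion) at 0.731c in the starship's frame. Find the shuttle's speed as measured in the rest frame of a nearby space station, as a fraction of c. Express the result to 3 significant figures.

0.898c

Relativistic velocity addition: u = (u' + v)/(1 + u'v/c²), with u' = 0.731c and v = 0.488c.
Numerator: 0.731 + 0.488 = 1.219. Denominator: 1 + (0.731)(0.488) = 1.356728.
u = 1.219/1.356728 = 0.89849, so the speed is 0.898c.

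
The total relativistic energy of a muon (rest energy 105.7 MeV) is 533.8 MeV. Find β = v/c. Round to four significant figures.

γ = E/(mc²) = 533.8/105.7 = 5.0501.
β = √(1 − 1/γ²) = √(1 − 0.0392103) = √0.9607897 = 0.9802.

0.9802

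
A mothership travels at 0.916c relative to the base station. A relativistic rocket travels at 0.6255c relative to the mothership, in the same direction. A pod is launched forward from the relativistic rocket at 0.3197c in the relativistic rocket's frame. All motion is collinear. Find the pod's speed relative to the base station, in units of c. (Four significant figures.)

Apply u = (u'+v)/(1+u'v) twice. Pod in the mothership frame: (0.3197+0.6255)/(1+0.3197·0.6255) = 0.9452/1.19997235 = 0.78768c.
That velocity, transformed to the rest frame of the base station: (0.78768+0.916)/(1+0.78768·0.916) = 1.70368/1.72151488 = 0.98964c.

0.9896c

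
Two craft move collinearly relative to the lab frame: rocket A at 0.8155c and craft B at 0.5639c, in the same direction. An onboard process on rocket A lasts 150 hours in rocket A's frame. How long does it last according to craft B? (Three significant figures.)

The velocity of rocket A relative to craft B is (0.8155 − 0.5639)c / (1 − 0.8155×0.5639) = 0.46581c; relative speed 0.46581c.
At |u| = 0.46581c, γ = (1 − 0.216979)^(−1/2) = 1.1301.
The clock on rocket A records proper time, so craft B measures Δt = γΔτ = 1.1301 × 150 = 170 hours.

170 hours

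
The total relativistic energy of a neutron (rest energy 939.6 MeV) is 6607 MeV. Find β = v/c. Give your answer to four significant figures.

γ = E/(mc²) = 6607/939.6 = 7.0317.
β = √(1 − 1/γ²) = √(1 − 0.0202246) = √0.9797754 = 0.9898.

0.9898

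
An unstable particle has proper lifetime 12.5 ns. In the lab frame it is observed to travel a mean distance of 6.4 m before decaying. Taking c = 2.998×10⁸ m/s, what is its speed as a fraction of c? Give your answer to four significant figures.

Lab distance = (lab lifetime)·v = γτ·βc, so βγ = d/(cτ) = 6.400/(2.998×10⁸ × 1.250×10^-8) = 1.7078.
With βγ = 1.7078: γ² = 1 + (βγ)² = 3.91658, and β = (βγ)/γ = 1.7078/1.97904 = 0.8629.

0.8629c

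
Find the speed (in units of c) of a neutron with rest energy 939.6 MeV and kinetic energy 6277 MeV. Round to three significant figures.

γ = 1 + K/(mc²) = 1 + 6277/939.6 = 7.6805.
β = √(1 − 1/γ²) = √(1 − 0.016952) = √0.983048 = 0.991.

0.991c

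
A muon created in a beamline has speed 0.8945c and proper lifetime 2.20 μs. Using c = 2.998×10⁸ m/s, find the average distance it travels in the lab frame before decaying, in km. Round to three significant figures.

With β = 0.8945, γ = 1/√(1 − 0.8945²) = 1/√0.19986975 = 2.2368.
Lab-frame lifetime: Δt = γτ = 2.2368 × 2.20 μs = 4.921 μs.
Distance: d = vΔt = 0.8945 × 2.998×10⁸ m/s × 4.9210×10^-6 s = 1320 m = 1.32 km.

1.32 km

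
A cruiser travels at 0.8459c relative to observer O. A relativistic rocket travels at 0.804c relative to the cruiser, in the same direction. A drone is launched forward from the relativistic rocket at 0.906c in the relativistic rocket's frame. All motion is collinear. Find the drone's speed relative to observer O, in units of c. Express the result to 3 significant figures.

First combine the drone and relativistic rocket (S''→S'): u₁ = (0.906 + 0.804)/(1 + 0.906×0.804) = 1.71/1.728424 = 0.98934.
Then combine with the cruiser (S'→S): u = (0.98934 + 0.8459)/(1 + 0.98934×0.8459) = 1.83524/1.836882706 = 0.99911.

0.999c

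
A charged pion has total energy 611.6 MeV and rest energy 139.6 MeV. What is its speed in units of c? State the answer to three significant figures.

γ = E/(mc²) = 611.6/139.6 = 4.3811.
β = √(1 − 1/γ²) = √(1 − 0.0520995) = √0.9479005 = 0.974.

0.974c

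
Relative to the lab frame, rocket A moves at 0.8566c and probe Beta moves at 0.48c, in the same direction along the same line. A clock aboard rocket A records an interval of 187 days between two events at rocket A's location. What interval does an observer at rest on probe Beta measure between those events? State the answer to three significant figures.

243 days

Speed of rocket A in probe Beta's frame: u = (v_A − v_B)/(1 − v_A v_B/c²) = (0.8566 − 0.48)/(1 − 0.8566×0.48) = 0.3766/0.588832 = 0.63957; |u| = 0.63957c.
γ for this relative speed: γ = 1/√(1 − 0.40905) = 1.3008.
The clock on rocket A records proper time, so probe Beta measures Δt = γΔτ = 1.3008 × 187 = 243 days.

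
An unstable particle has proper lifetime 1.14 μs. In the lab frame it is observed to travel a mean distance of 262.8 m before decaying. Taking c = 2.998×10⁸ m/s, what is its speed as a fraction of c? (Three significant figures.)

0.610c

d = βγcτ ⇒ βγ = d/(cτ) = 262.8 m / (341.772 m) = 0.76893.
β = (βγ)/√(1+(βγ)²) = 0.76893/√1.591253 = 0.610.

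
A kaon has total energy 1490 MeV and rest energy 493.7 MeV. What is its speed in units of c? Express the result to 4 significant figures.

0.9435c

Total energy E = γmc² gives γ = 1490/493.7 = 3.018.
Hence β = √(1 − 1/γ²) = √(1 − 0.10979) = √0.89021 = 0.9435.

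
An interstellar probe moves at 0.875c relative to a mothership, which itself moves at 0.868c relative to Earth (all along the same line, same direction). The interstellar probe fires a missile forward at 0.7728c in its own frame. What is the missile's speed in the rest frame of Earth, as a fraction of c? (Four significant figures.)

0.9988c

Apply u = (u'+v)/(1+u'v) twice. Missile in the mothership frame: (0.7728+0.875)/(1+0.7728·0.875) = 1.6478/1.6762 = 0.98306c.
That velocity, transformed to the rest frame of Earth: (0.98306+0.868)/(1+0.98306·0.868) = 1.85106/1.85329608 = 0.99879c.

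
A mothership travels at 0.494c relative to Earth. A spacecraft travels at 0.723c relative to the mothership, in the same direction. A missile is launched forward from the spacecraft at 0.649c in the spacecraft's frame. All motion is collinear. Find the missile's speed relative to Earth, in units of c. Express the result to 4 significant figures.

Apply u = (u'+v)/(1+u'v) twice. Missile in the mothership frame: (0.649+0.723)/(1+0.649·0.723) = 1.372/1.469227 = 0.93382c.
That velocity, transformed to the rest frame of Earth: (0.93382+0.494)/(1+0.93382·0.494) = 1.42782/1.46130708 = 0.97708c.

0.9771c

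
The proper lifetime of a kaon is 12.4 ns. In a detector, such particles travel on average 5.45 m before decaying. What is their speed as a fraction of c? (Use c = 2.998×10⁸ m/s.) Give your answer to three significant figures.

0.826c

Lab distance = (lab lifetime)·v = γτ·βc, so βγ = d/(cτ) = 5.450/(2.998×10⁸ × 1.240×10^-8) = 1.466.
With βγ = 1.466: γ² = 1 + (βγ)² = 3.14916, and β = (βγ)/γ = 1.466/1.77459 = 0.826.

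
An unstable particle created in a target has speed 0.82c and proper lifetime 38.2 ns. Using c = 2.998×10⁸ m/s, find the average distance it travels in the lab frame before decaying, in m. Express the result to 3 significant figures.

16.4 m

γ = 1/√(1 − β²) = 1/√(1 − 0.6724) = 1/√0.3276 = 1/0.572364 = 1.7471.
Lab-frame lifetime: Δt = γτ = 1.7471 × 38.2 ns = 66.739 ns.
Distance: d = vΔt = 0.82 × 2.998×10⁸ m/s × 6.6739×10^-8 s = 16.4 m.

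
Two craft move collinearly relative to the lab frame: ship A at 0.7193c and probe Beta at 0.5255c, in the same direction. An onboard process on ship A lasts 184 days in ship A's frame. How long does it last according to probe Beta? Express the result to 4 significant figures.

Transform ship A's velocity into probe Beta's frame: (0.7193 − 0.5255)/(1 − 0.7193·0.5255) = 0.1938/0.62200785, so the relative speed is 0.31157c.
γ for this relative speed: γ = 1/√(1 − 0.0970759) = 1.0524.
The clock on ship A records proper time, so probe Beta measures Δt = γΔτ = 1.0524 × 184 = 193.6 days.

193.6 days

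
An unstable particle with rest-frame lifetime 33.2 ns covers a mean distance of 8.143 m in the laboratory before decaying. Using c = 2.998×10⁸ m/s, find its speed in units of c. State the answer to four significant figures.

0.6332c

d = βγcτ ⇒ βγ = d/(cτ) = 8.143 m / (9.95336 m) = 0.81812.
β = (βγ)/√(1+(βγ)²) = 0.81812/√1.66932 = 0.6332.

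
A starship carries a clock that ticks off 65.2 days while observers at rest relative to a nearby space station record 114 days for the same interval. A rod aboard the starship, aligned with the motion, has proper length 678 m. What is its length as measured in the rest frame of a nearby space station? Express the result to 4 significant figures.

The time-dilation ratio gives γ = 114/65.2 = 1.74847.
L = L₀/γ = 678/1.74847 = 387.8 m.

387.8 m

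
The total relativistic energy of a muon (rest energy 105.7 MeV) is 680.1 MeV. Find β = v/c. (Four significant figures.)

γ = E/(mc²) = 680.1/105.7 = 6.4342.
β = √(1 − 1/γ²) = √(1 − 0.0241552) = √0.9758448 = 0.9878.

0.9878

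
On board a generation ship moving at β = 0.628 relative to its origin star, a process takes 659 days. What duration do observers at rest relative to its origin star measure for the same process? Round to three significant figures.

847 days

γ = 1/√(1 − β²) = 1/√(1 − 0.394384) = 1/√0.605616 = 1/0.778213 = 1.285.
The onboard clock measures proper time, so the interval in the rest frame of its origin star is dilated: Δt = γ·Δτ = 1.285 × 659 days = 847 days.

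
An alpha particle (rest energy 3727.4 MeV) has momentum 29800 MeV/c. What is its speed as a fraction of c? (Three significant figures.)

0.992c

βγ = pc/(mc²) = 29800/3727.4 = 7.9948.
Since γ² = 1 + (βγ)² = 64.9168, γ = √64.9168 = 8.0571, and β = (βγ)/γ = 7.9948/8.0571 = 0.992.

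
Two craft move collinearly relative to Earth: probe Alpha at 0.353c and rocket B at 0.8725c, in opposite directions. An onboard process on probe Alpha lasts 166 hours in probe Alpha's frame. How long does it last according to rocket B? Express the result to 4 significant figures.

Speed of probe Alpha in rocket B's frame: u = (v_A + v_B)/(1 + v_A v_B/c²) = (0.353 + 0.8725)/(1 + 0.353×0.8725) = 1.2255/1.3079925 = 0.93693; |u| = 0.93693c.
γ for this relative speed: γ = 1/√(1 − 0.877838) = 2.8611.
The clock on probe Alpha records proper time, so rocket B measures Δt = γΔτ = 2.8611 × 166 = 474.9 hours.

474.9 hours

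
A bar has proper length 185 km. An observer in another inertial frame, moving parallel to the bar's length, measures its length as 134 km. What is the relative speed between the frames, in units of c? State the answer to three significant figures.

Length contraction gives γ = L₀/L = 185/134 = 1.3806.
β = √(1 − 1/γ²) = √0.475357 = 0.689.

0.689c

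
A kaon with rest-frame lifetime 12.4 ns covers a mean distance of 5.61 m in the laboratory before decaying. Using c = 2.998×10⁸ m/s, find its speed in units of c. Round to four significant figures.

0.8336c

Lab distance = (lab lifetime)·v = γτ·βc, so βγ = d/(cτ) = 5.610/(2.998×10⁸ × 1.240×10^-8) = 1.5091.
With βγ = 1.5091: γ² = 1 + (βγ)² = 3.27738, and β = (βγ)/γ = 1.5091/1.81035 = 0.8336.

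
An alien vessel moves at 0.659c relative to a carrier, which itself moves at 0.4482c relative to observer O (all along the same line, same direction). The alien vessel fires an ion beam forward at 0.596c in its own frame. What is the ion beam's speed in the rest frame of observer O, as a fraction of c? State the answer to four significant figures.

Apply u = (u'+v)/(1+u'v) twice. Ion beam in the carrier frame: (0.596+0.659)/(1+0.596·0.659) = 1.255/1.392764 = 0.90109c.
That velocity, transformed to the rest frame of observer O: (0.90109+0.4482)/(1+0.90109·0.4482) = 1.34929/1.403868538 = 0.96112c.

0.9611c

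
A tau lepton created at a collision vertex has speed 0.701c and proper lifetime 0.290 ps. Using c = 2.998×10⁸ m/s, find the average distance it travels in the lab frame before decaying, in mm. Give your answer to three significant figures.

0.0855 mm

Lorentz factor: γ = (1 − 0.491401)^(−1/2) = 1.4022.
Lab-frame lifetime: Δt = γτ = 1.4022 × 0.290 ps = 0.40664 ps.
Distance: d = vΔt = 0.701 × 2.998×10⁸ m/s × 4.0664×10^-13 s = 8.55×10^-5 m = 0.0855 mm.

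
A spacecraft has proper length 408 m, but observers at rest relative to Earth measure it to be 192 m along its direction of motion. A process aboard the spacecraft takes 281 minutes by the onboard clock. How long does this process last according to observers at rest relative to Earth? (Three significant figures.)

597 minutes

Length contraction gives γ = L₀/L = 408/192 = 2.125.
Δt = γΔτ = 2.125 × 281 = 597 minutes.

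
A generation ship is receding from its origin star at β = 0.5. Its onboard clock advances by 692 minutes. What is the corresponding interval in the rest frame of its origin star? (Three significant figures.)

With β = 0.5, γ = 1/√(1 − 0.5²) = 1/√0.75 = 1.1547.
The onboard clock measures proper time, so the interval in the rest frame of its origin star is dilated: Δt = γ·Δτ = 1.1547 × 692 minutes = 799 minutes.

799 minutes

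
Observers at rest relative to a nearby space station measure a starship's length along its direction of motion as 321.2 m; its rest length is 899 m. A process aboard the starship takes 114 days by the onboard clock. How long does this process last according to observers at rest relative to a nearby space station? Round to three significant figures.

Length contraction gives γ = L₀/L = 899/321.2 = 2.79888.
The same γ dilates the second interval: 2.79888 × 114 days = 319 days.

319 days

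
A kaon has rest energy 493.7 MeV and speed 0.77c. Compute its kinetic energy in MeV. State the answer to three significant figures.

280 MeV

Lorentz factor: γ = (1 − 0.5929)^(−1/2) = 1.56729.
Kinetic energy: K = (γ − 1)mc² = (1.56729 − 1) × 493.7 MeV = 0.56729 × 493.7 = 280 MeV.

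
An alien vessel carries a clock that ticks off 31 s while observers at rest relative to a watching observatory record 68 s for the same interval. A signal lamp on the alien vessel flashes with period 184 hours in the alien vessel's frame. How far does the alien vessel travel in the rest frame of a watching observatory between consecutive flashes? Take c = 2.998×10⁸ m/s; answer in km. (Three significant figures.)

γ = Δt/Δτ = 68/31 = 2.19355.
β = √(1 − 1/γ²) = 0.89004. Lab-frame period = γτ = 2.19355×184 hours = 403.61 hours. Distance = βc × γτ = 0.89004 × 2.998×10⁸ m/s × 1452996 s = 3.8771×10^14 m = 3.88×10^11 km.

3.88×10^11 km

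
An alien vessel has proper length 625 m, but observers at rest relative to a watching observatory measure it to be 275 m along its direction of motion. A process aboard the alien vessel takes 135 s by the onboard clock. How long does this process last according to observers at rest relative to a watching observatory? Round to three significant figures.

Length contraction gives γ = L₀/L = 625/275 = 2.27273.
The same γ dilates the second interval: 2.27273 × 135 s = 307 s.

307 s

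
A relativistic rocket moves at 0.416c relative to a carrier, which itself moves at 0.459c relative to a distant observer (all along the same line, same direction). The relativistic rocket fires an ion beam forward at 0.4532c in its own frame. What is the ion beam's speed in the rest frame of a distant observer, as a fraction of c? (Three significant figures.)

0.891c

Compose velocities in two stages. Stage 1 (into S'): u₁ = (0.4532+0.416)/(1+0.4532×0.416) = 0.73132.
Stage 2 (into S): u = (0.73132+0.459)/(1+0.73132×0.459) = 0.89117, so the speed is 0.891c.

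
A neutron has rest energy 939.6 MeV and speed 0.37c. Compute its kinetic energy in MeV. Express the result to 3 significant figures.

71.8 MeV

Lorentz factor: γ = (1 − 0.1369)^(−1/2) = 1.076389.
Kinetic energy: K = (γ − 1)mc² = (1.076389 − 1) × 939.6 MeV = 0.076389 × 939.6 = 71.8 MeV.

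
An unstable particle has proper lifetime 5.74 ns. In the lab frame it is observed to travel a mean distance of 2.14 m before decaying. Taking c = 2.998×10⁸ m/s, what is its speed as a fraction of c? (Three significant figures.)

0.779c

d = βγcτ ⇒ βγ = d/(cτ) = 2.140 m / (1.720852 m) = 1.2436.
β = (βγ)/√(1+(βγ)²) = 1.2436/√2.54654 = 0.779.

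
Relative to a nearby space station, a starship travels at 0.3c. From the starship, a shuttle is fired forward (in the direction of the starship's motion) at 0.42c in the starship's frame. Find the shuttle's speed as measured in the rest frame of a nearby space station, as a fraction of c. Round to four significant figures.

0.6394c

In units of c, u = (u' + v)/(1 + u'v) with u' = 0.42 and v = 0.3.
Numerator: 0.42 + 0.3 = 0.72. Denominator: 1 + (0.42)(0.3) = 1.126.
u = 0.72/1.126 = 0.63943, so the speed is 0.6394c.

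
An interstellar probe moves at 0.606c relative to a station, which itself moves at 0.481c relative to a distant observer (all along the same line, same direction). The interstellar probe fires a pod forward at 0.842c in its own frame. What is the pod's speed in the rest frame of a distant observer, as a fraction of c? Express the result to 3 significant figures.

Compose velocities in two stages. Stage 1 (into S'): u₁ = (0.842+0.606)/(1+0.842×0.606) = 0.95878.
Stage 2 (into S): u = (0.95878+0.481)/(1+0.95878×0.481) = 0.98536, so the speed is 0.985c.

0.985c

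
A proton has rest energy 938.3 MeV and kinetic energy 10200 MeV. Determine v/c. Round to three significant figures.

0.996

γ = 1 + K/(mc²) = 1 + 10200/938.3 = 11.871.
β = √(1 − 1/γ²) = √(1 − 0.00709619) = √0.99290381 = 0.996.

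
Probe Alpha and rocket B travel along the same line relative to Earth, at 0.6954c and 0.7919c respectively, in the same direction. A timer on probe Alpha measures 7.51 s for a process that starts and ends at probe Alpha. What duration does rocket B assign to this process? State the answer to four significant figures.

Speed of probe Alpha in rocket B's frame: u = (v_A − v_B)/(1 − v_A v_B/c²) = (0.6954 − 0.7919)/(1 − 0.6954×0.7919) = −0.0965/0.44931274 = −0.21477; |u| = 0.21477c.
γ for this relative speed: γ = 1/√(1 − 0.0461262) = 1.0239.
The clock on probe Alpha records proper time, so rocket B measures Δt = γΔτ = 1.0239 × 7.51 = 7.689 s.

7.689 s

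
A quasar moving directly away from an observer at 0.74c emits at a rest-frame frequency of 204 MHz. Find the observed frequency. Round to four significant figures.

Relativistic Doppler (source moving away): f_obs = f_src · √((1−β)/(1+β)).
With β = 0.74: factor = √(0.26/1.74) = 0.38656.
f_obs = 204 × 0.38656 = 78.86 MHz.

78.86 MHz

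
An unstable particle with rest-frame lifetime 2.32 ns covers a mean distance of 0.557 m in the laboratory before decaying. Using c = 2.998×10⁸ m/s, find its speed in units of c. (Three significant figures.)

0.625c

Let x = d/(cτ) = 0.5570 m / (2.998×10⁸ m/s × 2.320×10^-9 s) = 0.80082. Since d = βγcτ, x = βγ = β/√(1−β²).
Solving: β² = x²/(1+x²) = 0.641313/1.641313 = 0.390732, so β = 0.625.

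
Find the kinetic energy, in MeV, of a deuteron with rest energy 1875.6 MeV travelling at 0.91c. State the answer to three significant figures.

γ = 1/√(1 − β²) = 1/√(1 − 0.8281) = 1/√0.1719 = 1/0.414608 = 2.4119.
Kinetic energy: K = (γ − 1)mc² = (2.4119 − 1) × 1875.6 MeV = 1.4119 × 1875.6 = 2650 MeV.

2650 MeV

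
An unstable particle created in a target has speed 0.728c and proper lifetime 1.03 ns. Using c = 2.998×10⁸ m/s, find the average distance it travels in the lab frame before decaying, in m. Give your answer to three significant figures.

β² = 0.529984, so γ = 1/√0.470016 = 1.4586.
Lab-frame lifetime: Δt = γτ = 1.4586 × 1.03 ns = 1.5024 ns.
Distance: d = vΔt = 0.728 × 2.998×10⁸ m/s × 1.5024×10^-9 s = 0.328 m.

0.328 m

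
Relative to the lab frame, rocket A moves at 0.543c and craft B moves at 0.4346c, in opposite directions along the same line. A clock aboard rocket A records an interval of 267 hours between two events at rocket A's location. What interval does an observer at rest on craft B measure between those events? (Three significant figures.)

436 hours

The velocity of rocket A relative to craft B is (0.543 + 0.4346)c / (1 + 0.543×0.4346) = 0.79095c; relative speed 0.79095c.
At |u| = 0.79095c, γ = (1 − 0.625602)^(−1/2) = 1.6343.
Rocket A's interval is proper; time dilation gives Δt_B = γΔτ = 1.6343 × 267 hours = 436 hours.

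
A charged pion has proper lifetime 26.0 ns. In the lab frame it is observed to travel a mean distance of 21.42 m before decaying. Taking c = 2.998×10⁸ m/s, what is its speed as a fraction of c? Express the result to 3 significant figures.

d = βγcτ ⇒ βγ = d/(cτ) = 21.42 m / (7.7948 m) = 2.748.
β = (βγ)/√(1+(βγ)²) = 2.748/√8.5515 = 0.940.

0.940c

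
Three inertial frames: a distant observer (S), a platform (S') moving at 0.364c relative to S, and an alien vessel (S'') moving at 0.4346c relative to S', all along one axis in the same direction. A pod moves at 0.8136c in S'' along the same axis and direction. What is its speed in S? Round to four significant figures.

0.9629c

Apply u = (u'+v)/(1+u'v) twice. Pod in the platform frame: (0.8136+0.4346)/(1+0.8136·0.4346) = 1.2482/1.35359056 = 0.92214c.
That velocity, transformed to the rest frame of a distant observer: (0.92214+0.364)/(1+0.92214·0.364) = 1.28614/1.33565896 = 0.96293c.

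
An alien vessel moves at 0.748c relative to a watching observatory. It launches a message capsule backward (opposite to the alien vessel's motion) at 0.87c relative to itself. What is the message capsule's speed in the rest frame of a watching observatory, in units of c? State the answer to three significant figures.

In units of c, u = (u' + v)/(1 + u'v) with u' = −0.87 and v = 0.748.
Numerator: −0.87 + 0.748 = −0.122. Denominator: 1 + (−0.87)(0.748) = 0.34924.
u = −0.122/0.34924 = −0.34933, so the speed is 0.349c.

0.349c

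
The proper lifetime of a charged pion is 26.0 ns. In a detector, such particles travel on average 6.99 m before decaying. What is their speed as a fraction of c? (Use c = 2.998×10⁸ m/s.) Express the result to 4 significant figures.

0.6676c

d = βγcτ ⇒ βγ = d/(cτ) = 6.990 m / (7.7948 m) = 0.89675.
β = (βγ)/√(1+(βγ)²) = 0.89675/√1.804161 = 0.6676.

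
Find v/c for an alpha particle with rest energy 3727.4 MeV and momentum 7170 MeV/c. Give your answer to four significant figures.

0.8873

pc/(mc²) = 7170/3727.4 = 1.9236 = βγ = β/√(1−β²).
So β² = x²/(1 + x²) with x = 1.9236: x² = 3.70024, β² = 3.70024/4.70024 = 0.787245, β = 0.8873.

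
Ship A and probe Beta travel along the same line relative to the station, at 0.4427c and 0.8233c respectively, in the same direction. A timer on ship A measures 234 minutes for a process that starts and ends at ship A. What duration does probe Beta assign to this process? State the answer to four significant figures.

292.2 minutes

The velocity of ship A relative to probe Beta is (0.4427 − 0.8233)c / (1 − 0.4427×0.8233) = −0.59887c; relative speed 0.59887c.
At |u| = 0.59887c, γ = (1 − 0.358645)^(−1/2) = 1.2487.
Ship A's interval is proper; time dilation gives Δt_B = γΔτ = 1.2487 × 234 minutes = 292.2 minutes.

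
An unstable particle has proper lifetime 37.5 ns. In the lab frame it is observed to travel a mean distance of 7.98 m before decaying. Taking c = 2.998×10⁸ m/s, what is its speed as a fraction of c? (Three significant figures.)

Lab distance = (lab lifetime)·v = γτ·βc, so βγ = d/(cτ) = 7.980/(2.998×10⁸ × 3.750×10^-8) = 0.70981.
With βγ = 0.70981: γ² = 1 + (βγ)² = 1.50383, and β = (βγ)/γ = 0.70981/1.22631 = 0.579.

0.579c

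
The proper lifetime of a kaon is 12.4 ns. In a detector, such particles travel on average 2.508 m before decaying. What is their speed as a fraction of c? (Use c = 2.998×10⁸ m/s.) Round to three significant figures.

0.559c

Lab distance = (lab lifetime)·v = γτ·βc, so βγ = d/(cτ) = 2.508/(2.998×10⁸ × 1.240×10^-8) = 0.67464.
With βγ = 0.67464: γ² = 1 + (βγ)² = 1.455139, and β = (βγ)/γ = 0.67464/1.20629 = 0.559.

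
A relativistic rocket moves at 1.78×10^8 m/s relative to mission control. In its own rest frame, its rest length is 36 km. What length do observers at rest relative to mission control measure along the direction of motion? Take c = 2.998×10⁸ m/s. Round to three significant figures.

29.0 km

β = v/c = (1.78×10^8 m/s)/(2.998×10⁸ m/s) = 0.593729.
With β = 0.593729, γ = 1/√(1 − 0.593729²) = 1/√0.6474859 = 1.2428.
Length contraction: L = L₀/γ = 36/1.2428 = 29.0 km.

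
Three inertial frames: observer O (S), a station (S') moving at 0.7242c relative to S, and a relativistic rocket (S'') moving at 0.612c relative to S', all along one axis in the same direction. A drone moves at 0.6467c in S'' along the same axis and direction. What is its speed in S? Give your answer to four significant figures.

0.9836c

Apply u = (u'+v)/(1+u'v) twice. Drone in the station frame: (0.6467+0.612)/(1+0.6467·0.612) = 1.2587/1.3957804 = 0.90179c.
That velocity, transformed to the rest frame of observer O: (0.90179+0.7242)/(1+0.90179·0.7242) = 1.62599/1.653076318 = 0.98361c.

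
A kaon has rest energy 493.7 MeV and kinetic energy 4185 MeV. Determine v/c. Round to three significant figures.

γ = 1 + K/(mc²) = 1 + 4185/493.7 = 9.4768.
β = √(1 − 1/γ²) = √(1 − 0.0111346) = √0.9888654 = 0.994.

0.994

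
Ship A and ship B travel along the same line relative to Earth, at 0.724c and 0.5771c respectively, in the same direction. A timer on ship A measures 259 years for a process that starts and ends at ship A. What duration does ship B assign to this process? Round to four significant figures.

267.7 years

The velocity of ship A relative to ship B is (0.724 − 0.5771)c / (1 − 0.724×0.5771) = 0.25233c; relative speed 0.25233c.
At |u| = 0.25233c, γ = (1 − 0.0636704)^(−1/2) = 1.0334.
The clock on ship A records proper time, so ship B measures Δt = γΔτ = 1.0334 × 259 = 267.7 years.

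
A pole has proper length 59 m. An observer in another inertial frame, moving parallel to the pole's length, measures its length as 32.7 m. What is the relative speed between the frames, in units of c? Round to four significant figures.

0.8324c

Length contraction gives γ = L₀/L = 59/32.7 = 1.8043.
β = √(1 − 1/γ²) = √0.692827 = 0.8324.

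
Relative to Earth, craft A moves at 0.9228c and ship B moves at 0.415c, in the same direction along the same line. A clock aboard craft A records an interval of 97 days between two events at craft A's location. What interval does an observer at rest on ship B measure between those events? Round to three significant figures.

171 days

Transform craft A's velocity into ship B's frame: (0.9228 − 0.415)/(1 − 0.9228·0.415) = 0.5078/0.617038, so the relative speed is 0.82296c.
At |u| = 0.82296c, γ = (1 − 0.677263)^(−1/2) = 1.7603.
Craft A's interval is proper; time dilation gives Δt_B = γΔτ = 1.7603 × 97 days = 171 days.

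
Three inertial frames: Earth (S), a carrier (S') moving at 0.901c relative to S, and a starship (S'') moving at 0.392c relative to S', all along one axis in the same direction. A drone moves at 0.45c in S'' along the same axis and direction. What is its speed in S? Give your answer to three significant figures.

0.983c

First combine the drone and starship (S''→S'): u₁ = (0.45 + 0.392)/(1 + 0.45×0.392) = 0.842/1.1764 = 0.71574.
Then combine with the carrier (S'→S): u = (0.71574 + 0.901)/(1 + 0.71574×0.901) = 1.61674/1.64488174 = 0.98289.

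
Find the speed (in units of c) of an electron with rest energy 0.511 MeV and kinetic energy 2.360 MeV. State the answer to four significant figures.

0.9840c

γ = 1 + K/(mc²) = 1 + 2.360/0.511 = 5.6184.
β = √(1 − 1/γ²) = √(1 − 0.0316792) = √0.9683208 = 0.9840.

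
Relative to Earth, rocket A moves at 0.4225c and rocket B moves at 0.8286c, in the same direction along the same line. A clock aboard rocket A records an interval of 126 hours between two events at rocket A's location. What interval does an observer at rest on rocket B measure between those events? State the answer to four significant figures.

Transform rocket A's velocity into rocket B's frame: (0.4225 − 0.8286)/(1 − 0.4225·0.8286) = −0.4061/0.6499165, so the relative speed is 0.62485c.
At |u| = 0.62485c, γ = (1 − 0.390438)^(−1/2) = 1.2808.
Rocket A's interval is proper; time dilation gives Δt_B = γΔτ = 1.2808 × 126 hours = 161.4 hours.

161.4 hours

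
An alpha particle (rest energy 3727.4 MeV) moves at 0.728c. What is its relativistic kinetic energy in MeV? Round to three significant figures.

β² = 0.529984, so γ = 1/√0.470016 = 1.45863.
Kinetic energy: K = (γ − 1)mc² = (1.45863 − 1) × 3727.4 MeV = 0.45863 × 3727.4 = 1710 MeV.

1710 MeV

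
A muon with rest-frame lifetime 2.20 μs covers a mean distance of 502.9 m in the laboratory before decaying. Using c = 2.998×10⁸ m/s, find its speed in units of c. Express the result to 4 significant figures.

0.6063c

d = βγcτ ⇒ βγ = d/(cτ) = 502.9 m / (659.56 m) = 0.76248.
β = (βγ)/√(1+(βγ)²) = 0.76248/√1.581376 = 0.6063.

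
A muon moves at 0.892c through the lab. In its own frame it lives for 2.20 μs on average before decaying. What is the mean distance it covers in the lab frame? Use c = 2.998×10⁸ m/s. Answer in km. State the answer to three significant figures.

Lorentz factor: γ = (1 − 0.795664)^(−1/2) = 2.2122.
Lab-frame lifetime: Δt = γτ = 2.2122 × 2.20 μs = 4.8668 μs.
Distance: d = vΔt = 0.892 × 2.998×10⁸ m/s × 4.8668×10^-6 s = 1300 m = 1.30 km.

1.30 km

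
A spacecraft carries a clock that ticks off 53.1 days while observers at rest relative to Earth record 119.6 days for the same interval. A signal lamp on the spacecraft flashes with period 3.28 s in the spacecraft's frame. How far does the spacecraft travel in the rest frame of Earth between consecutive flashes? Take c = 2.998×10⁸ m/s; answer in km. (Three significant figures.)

From Δt = γΔτ: γ = 119.6/53.1 = 2.25235.
β = √(1 − 1/γ²) = 0.89604. Lab-frame period = γτ = 2.25235×3.28 s = 7.3877 s. Distance = βc × γτ = 0.89604 × 2.998×10⁸ m/s × 7.3877 s = 1.9846×10^9 m = 1.98×10^6 km.

1.98×10^6 km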